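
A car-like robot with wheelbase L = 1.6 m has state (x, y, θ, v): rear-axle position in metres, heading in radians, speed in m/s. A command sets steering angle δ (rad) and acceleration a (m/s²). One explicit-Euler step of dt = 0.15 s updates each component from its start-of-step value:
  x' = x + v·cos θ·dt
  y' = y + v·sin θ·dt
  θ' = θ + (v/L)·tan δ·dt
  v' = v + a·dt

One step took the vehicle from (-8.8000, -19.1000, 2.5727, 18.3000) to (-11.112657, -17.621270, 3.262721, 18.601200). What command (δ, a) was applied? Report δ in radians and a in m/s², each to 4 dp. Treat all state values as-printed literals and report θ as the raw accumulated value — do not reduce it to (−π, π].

δ = 0.3824, a = 2.0080

a = (v'−v)/dt = (0.301200)/0.15 = 2.0080
Δθ = θ'−θ = 0.690021;  (v·dt/L) = 18.3000·0.15/1.6 = 1.715625
tan δ = Δθ·L/(v·dt) = 0.402198  →  δ = 0.3824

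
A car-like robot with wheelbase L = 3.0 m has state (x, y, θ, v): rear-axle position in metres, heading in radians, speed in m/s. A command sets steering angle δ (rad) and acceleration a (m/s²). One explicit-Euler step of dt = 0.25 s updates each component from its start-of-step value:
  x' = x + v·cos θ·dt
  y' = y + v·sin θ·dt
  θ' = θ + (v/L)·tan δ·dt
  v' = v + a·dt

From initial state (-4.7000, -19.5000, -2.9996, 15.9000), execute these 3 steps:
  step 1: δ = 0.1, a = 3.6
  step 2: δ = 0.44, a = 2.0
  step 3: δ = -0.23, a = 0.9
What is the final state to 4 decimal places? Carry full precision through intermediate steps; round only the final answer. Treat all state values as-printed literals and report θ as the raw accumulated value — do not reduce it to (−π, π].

after step 1 (δ=0.1, a=3.6): (-8.634995, -20.062526, -2.866657, 16.800000)
after step 2 (δ=0.44, a=2.0): (-12.677254, -21.202765, -2.207564, 17.300000)
after step 3 (δ=-0.23, a=0.9): (-15.248897, -24.680160, -2.545121, 17.525000)

(-15.2489, -24.6802, -2.5451, 17.5250)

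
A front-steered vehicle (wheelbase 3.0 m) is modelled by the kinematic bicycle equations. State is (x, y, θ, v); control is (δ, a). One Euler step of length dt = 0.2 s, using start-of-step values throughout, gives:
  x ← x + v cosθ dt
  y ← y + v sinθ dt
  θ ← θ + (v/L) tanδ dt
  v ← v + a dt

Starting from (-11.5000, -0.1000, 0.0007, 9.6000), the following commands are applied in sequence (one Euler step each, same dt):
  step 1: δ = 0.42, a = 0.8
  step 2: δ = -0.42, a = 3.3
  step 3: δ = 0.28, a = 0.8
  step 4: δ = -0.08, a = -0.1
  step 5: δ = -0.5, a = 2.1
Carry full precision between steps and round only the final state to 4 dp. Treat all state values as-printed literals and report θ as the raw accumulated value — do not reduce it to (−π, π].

after step 1 (δ=0.42, a=0.8): (-9.580000, -0.098656, 0.286506, 9.760000)
after step 2 (δ=-0.42, a=3.3): (-7.707570, 0.452985, -0.004063, 10.420000)
after step 3 (δ=0.28, a=0.8): (-5.623587, 0.444516, 0.195691, 10.580000)
after step 4 (δ=-0.08, a=-0.1): (-3.547974, 0.855961, 0.139144, 10.560000)
after step 5 (δ=-0.5, a=2.1): (-1.456386, 1.148885, -0.245453, 10.980000)

(-1.4564, 1.1489, -0.2455, 10.9800)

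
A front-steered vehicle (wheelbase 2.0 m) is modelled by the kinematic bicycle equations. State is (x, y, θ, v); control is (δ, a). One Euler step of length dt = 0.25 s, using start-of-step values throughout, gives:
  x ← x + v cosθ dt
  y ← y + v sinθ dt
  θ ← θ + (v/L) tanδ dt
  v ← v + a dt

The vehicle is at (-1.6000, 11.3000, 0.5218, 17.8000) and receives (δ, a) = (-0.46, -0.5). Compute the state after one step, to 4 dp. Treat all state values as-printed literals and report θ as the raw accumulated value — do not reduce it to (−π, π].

x' = -1.6000 + 17.8000·cos(0.5218)·0.25 = 2.2578
y' = 11.3000 + 17.8000·sin(0.5218)·0.25 = 13.5181
θ' = 0.5218 + (17.8000/2.0)·tan(-0.46)·0.25 = -0.5806
v' = 17.8000 − 0.5000·0.25 = 17.6750

(2.2578, 13.5181, -0.5806, 17.6750)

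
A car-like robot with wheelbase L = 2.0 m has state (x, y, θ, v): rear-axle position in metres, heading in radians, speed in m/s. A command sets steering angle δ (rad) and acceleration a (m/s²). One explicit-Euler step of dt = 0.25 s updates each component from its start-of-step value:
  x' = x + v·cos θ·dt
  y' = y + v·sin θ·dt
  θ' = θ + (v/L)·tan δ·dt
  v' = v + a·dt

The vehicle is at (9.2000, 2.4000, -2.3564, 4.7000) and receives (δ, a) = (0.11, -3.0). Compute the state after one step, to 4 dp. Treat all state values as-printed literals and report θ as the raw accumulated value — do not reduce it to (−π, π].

x' = 9.2000 + 4.7000·cos(-2.3564)·0.25 = 8.3690
y' = 2.4000 + 4.7000·sin(-2.3564)·0.25 = 1.5693
θ' = -2.3564 + (4.7000/2.0)·tan(0.11)·0.25 = -2.2915
v' = 4.7000 − 3.0000·0.25 = 3.9500

(8.3690, 1.5693, -2.2915, 3.9500)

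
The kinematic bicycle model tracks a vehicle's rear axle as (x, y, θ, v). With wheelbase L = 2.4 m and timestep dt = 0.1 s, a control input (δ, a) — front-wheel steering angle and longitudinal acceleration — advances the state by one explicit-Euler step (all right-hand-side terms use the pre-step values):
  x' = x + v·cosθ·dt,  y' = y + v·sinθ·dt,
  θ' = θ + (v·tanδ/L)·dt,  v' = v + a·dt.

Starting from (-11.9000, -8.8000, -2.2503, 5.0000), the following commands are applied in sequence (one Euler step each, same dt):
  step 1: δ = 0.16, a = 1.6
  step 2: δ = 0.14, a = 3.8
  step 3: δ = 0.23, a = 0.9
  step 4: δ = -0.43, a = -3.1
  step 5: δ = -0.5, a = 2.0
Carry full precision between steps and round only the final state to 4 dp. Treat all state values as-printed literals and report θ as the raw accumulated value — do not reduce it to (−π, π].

(-13.4745, -10.9471, -2.3610, 5.5200)

after step 1 (δ=0.16, a=1.6): (-12.214204, -9.188942, -2.216679, 5.160000)
after step 2 (δ=0.14, a=3.8): (-12.524786, -9.601004, -2.186381, 5.540000)
after step 3 (δ=0.23, a=0.9): (-12.844685, -10.053309, -2.132333, 5.630000)
after step 4 (δ=-0.43, a=-3.1): (-13.144476, -10.529854, -2.239918, 5.320000)
after step 5 (δ=-0.5, a=2.0): (-13.474474, -10.947137, -2.361015, 5.520000)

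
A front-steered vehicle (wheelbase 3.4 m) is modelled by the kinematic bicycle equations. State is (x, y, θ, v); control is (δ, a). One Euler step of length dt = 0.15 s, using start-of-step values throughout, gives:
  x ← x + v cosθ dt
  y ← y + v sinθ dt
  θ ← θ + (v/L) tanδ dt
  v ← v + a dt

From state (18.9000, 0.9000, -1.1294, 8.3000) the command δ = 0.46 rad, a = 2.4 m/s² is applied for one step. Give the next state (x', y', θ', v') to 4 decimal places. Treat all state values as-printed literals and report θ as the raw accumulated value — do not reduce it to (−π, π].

x' = 18.9000 + 8.3000·cos(-1.1294)·0.15 = 19.4319
y' = 0.9000 + 8.3000·sin(-1.1294)·0.15 = -0.2257
θ' = -1.1294 + (8.3000/3.4)·tan(0.46)·0.15 = -0.9480
v' = 8.3000 + 2.4000·0.15 = 8.6600

(19.4319, -0.2257, -0.9480, 8.6600)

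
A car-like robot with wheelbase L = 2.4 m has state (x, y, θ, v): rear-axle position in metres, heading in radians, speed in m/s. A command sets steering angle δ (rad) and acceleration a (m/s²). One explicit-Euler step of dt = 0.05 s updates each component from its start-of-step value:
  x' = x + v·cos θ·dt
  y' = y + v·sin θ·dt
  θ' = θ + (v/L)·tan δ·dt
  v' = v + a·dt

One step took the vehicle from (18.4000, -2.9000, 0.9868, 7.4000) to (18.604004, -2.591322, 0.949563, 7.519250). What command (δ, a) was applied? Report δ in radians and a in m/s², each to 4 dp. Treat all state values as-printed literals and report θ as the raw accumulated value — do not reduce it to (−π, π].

δ = -0.2370, a = 2.3850

a = (v'−v)/dt = (0.119250)/0.05 = 2.3850
Δθ = θ'−θ = -0.037237;  (v·dt/L) = 7.4000·0.05/2.4 = 0.154167
tan δ = Δθ·L/(v·dt) = -0.241537  →  δ = -0.2370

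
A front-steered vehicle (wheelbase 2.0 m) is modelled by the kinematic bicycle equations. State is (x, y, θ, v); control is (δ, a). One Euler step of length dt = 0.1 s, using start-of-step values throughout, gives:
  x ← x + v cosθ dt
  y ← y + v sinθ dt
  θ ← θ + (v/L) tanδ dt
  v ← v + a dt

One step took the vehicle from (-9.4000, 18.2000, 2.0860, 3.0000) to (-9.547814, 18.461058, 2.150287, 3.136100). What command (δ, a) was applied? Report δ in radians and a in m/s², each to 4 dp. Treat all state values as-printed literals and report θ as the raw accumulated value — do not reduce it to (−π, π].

δ = 0.4049, a = 1.3610

a = (v'−v)/dt = (0.136100)/0.1 = 1.3610
Δθ = θ'−θ = 0.064287;  (v·dt/L) = 3.0000·0.1/2.0 = 0.150000
tan δ = Δθ·L/(v·dt) = 0.428580  →  δ = 0.4049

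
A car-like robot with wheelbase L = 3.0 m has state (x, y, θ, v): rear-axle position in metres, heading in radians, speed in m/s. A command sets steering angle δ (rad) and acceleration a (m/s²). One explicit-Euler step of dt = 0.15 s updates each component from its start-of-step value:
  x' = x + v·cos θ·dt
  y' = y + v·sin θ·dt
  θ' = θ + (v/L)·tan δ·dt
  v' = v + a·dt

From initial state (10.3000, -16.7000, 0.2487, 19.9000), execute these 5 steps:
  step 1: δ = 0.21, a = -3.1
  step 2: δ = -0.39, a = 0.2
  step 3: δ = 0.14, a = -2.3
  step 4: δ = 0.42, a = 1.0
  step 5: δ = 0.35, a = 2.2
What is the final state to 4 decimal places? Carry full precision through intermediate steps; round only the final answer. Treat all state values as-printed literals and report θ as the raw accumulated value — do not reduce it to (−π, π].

after step 1 (δ=0.21, a=-3.1): (13.193161, -15.965260, 0.460777, 19.435000)
after step 2 (δ=-0.39, a=0.2): (15.804372, -14.669011, 0.061334, 19.465000)
after step 3 (δ=0.14, a=-2.3): (18.718632, -14.490043, 0.198486, 19.120000)
after step 4 (δ=0.42, a=1.0): (21.530322, -13.924515, 0.625410, 19.270000)
after step 5 (δ=0.35, a=2.2): (23.873718, -12.232331, 0.977115, 19.600000)

(23.8737, -12.2323, 0.9771, 19.6000)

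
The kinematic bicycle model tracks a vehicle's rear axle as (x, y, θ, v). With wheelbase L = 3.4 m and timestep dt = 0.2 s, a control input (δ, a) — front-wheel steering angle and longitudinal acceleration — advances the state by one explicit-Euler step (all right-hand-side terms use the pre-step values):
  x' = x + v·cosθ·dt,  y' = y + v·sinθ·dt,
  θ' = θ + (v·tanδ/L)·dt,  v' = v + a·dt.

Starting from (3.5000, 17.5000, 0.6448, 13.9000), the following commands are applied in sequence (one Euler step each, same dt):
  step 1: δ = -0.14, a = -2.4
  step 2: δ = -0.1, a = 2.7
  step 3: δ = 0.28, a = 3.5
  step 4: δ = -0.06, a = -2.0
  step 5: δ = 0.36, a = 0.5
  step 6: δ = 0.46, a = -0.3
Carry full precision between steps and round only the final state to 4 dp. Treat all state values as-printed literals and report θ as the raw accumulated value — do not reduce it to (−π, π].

after step 1 (δ=-0.14, a=-2.4): (5.721832, 19.170887, 0.529576, 13.420000)
after step 2 (δ=-0.1, a=2.7): (8.038181, 20.526756, 0.450370, 13.960000)
after step 3 (δ=0.28, a=3.5): (10.551780, 21.742110, 0.686503, 14.660000)
after step 4 (δ=-0.06, a=-2.0): (12.819586, 23.600519, 0.634700, 14.260000)
after step 5 (δ=0.36, a=0.5): (15.116158, 25.291571, 0.950435, 14.360000)
after step 6 (δ=0.46, a=-0.3): (16.785735, 27.628428, 1.368944, 14.300000)

(16.7857, 27.6284, 1.3689, 14.3000)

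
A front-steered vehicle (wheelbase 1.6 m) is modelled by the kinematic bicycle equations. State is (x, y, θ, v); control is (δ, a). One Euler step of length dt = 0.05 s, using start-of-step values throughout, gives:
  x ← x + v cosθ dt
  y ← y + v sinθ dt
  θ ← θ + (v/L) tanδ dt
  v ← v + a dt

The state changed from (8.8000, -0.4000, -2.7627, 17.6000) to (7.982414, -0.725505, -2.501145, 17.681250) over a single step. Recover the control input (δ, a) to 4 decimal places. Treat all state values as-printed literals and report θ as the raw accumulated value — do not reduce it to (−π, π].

δ = 0.4439, a = 1.6250

a = (v'−v)/dt = (0.081250)/0.05 = 1.6250
Δθ = θ'−θ = 0.261555;  (v·dt/L) = 17.6000·0.05/1.6 = 0.550000
tan δ = Δθ·L/(v·dt) = 0.475555  →  δ = 0.4439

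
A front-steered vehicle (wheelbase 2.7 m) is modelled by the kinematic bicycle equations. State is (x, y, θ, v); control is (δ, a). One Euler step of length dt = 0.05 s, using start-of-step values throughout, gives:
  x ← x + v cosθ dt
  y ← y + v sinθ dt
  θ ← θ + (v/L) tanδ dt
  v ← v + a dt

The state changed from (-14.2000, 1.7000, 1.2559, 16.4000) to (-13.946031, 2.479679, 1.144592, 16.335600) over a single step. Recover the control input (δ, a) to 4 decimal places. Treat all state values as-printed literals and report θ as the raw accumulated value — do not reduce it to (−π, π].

δ = -0.3513, a = -1.2880

a = (v'−v)/dt = (-0.064400)/0.05 = -1.2880
Δθ = θ'−θ = -0.111308;  (v·dt/L) = 16.4000·0.05/2.7 = 0.303704
tan δ = Δθ·L/(v·dt) = -0.366502  →  δ = -0.3513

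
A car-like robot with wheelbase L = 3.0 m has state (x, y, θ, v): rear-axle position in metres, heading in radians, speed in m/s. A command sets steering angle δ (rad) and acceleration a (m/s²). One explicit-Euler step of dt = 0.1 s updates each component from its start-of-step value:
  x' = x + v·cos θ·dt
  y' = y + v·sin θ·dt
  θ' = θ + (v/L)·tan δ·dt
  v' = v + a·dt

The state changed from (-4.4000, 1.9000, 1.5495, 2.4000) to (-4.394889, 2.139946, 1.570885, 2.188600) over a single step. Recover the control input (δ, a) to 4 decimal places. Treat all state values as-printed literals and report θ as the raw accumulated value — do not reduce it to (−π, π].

a = (v'−v)/dt = (-0.211400)/0.1 = -2.1140
Δθ = θ'−θ = 0.021385;  (v·dt/L) = 2.4000·0.1/3.0 = 0.080000
tan δ = Δθ·L/(v·dt) = 0.267312  →  δ = 0.2612

δ = 0.2612, a = -2.1140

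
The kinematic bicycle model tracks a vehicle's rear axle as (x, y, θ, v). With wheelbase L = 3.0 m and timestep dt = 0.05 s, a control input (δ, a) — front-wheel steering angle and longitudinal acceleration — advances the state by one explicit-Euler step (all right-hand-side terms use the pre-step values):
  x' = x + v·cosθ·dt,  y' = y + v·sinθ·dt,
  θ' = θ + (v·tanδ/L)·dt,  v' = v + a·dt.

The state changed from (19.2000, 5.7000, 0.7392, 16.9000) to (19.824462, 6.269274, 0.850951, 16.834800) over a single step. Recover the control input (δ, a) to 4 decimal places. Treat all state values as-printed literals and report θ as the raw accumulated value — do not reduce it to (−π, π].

δ = 0.3777, a = -1.3040

a = (v'−v)/dt = (-0.065200)/0.05 = -1.3040
Δθ = θ'−θ = 0.111751;  (v·dt/L) = 16.9000·0.05/3.0 = 0.281667
tan δ = Δθ·L/(v·dt) = 0.396749  →  δ = 0.3777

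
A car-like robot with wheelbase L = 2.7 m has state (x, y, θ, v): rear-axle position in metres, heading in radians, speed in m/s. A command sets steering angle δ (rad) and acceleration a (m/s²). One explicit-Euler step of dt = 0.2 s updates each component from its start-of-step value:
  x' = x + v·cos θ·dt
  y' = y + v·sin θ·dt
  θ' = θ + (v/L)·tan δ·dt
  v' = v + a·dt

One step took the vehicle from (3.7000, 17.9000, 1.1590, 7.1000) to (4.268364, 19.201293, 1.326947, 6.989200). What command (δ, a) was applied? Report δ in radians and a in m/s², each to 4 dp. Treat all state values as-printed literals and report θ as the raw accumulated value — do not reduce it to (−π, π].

a = (v'−v)/dt = (-0.110800)/0.2 = -0.5540
Δθ = θ'−θ = 0.167947;  (v·dt/L) = 7.1000·0.2/2.7 = 0.525926
tan δ = Δθ·L/(v·dt) = 0.319336  →  δ = 0.3091

δ = 0.3091, a = -0.5540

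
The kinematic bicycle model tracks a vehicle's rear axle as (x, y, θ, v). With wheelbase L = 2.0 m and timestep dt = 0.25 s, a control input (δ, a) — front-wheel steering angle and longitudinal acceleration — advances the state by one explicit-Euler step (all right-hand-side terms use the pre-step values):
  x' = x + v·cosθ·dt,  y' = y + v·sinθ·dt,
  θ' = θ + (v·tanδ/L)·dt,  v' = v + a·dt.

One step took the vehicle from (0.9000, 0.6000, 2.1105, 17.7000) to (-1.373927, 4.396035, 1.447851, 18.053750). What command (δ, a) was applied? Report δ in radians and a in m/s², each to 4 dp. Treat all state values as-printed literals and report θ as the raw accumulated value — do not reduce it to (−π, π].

δ = -0.2910, a = 1.4150

a = (v'−v)/dt = (0.353750)/0.25 = 1.4150
Δθ = θ'−θ = -0.662649;  (v·dt/L) = 17.7000·0.25/2.0 = 2.212500
tan δ = Δθ·L/(v·dt) = -0.299502  →  δ = -0.2910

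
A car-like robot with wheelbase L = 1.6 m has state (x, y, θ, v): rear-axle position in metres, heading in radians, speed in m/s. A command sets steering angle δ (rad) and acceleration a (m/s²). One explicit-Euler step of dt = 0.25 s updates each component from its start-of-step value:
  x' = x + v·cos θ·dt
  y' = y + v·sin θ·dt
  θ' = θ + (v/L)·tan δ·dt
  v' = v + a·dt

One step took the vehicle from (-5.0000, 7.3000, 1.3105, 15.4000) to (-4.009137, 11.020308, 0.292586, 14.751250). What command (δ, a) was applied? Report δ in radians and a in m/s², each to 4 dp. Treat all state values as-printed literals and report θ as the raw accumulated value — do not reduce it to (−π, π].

a = (v'−v)/dt = (-0.648750)/0.25 = -2.5950
Δθ = θ'−θ = -1.017914;  (v·dt/L) = 15.4000·0.25/1.6 = 2.406250
tan δ = Δθ·L/(v·dt) = -0.423029  →  δ = -0.4002

δ = -0.4002, a = -2.5950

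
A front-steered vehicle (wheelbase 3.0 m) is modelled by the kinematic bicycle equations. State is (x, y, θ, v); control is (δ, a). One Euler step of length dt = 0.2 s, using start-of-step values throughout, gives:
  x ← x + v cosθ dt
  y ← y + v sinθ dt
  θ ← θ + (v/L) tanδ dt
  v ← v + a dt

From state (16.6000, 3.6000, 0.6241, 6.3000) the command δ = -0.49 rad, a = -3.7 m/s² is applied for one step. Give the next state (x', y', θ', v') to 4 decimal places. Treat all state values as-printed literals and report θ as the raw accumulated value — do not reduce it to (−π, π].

x' = 16.6000 + 6.3000·cos(0.6241)·0.2 = 17.6225
y' = 3.6000 + 6.3000·sin(0.6241)·0.2 = 4.3363
θ' = 0.6241 + (6.3000/3.0)·tan(-0.49)·0.2 = 0.4001
v' = 6.3000 − 3.7000·0.2 = 5.5600

(17.6225, 4.3363, 0.4001, 5.5600)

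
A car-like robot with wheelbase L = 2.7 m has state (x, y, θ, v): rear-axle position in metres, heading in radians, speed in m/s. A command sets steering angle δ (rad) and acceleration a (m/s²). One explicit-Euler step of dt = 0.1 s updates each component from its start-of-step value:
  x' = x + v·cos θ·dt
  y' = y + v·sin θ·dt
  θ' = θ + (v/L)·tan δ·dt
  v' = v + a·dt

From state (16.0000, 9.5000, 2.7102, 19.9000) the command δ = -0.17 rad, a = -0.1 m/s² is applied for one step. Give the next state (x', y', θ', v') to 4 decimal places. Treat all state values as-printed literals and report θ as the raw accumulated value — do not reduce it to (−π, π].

x' = 16.0000 + 19.9000·cos(2.7102)·0.1 = 14.1923
y' = 9.5000 + 19.9000·sin(2.7102)·0.1 = 10.3321
θ' = 2.7102 + (19.9000/2.7)·tan(-0.17)·0.1 = 2.5837
v' = 19.9000 − 0.1000·0.1 = 19.8900

(14.1923, 10.3321, 2.5837, 19.8900)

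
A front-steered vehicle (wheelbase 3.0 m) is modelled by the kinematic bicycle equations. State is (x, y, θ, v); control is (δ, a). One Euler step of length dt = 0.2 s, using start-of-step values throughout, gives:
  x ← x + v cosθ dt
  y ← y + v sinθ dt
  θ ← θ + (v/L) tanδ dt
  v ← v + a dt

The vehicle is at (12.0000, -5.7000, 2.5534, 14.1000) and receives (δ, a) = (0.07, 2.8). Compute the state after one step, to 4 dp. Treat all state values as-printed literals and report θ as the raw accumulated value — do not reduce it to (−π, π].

(9.6539, -4.1353, 2.6193, 14.6600)

x' = 12.0000 + 14.1000·cos(2.5534)·0.2 = 9.6539
y' = -5.7000 + 14.1000·sin(2.5534)·0.2 = -4.1353
θ' = 2.5534 + (14.1000/3.0)·tan(0.07)·0.2 = 2.6193
v' = 14.1000 + 2.8000·0.2 = 14.6600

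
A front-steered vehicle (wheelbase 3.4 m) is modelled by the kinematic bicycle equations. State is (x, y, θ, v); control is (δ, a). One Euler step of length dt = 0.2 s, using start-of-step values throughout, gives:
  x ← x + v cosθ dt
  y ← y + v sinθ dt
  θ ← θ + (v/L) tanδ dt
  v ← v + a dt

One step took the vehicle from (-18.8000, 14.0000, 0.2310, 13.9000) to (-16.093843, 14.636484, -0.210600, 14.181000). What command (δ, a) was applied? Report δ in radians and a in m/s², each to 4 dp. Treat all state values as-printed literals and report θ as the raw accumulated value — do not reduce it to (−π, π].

a = (v'−v)/dt = (0.281000)/0.2 = 1.4050
Δθ = θ'−θ = -0.441600;  (v·dt/L) = 13.9000·0.2/3.4 = 0.817647
tan δ = Δθ·L/(v·dt) = -0.540086  →  δ = -0.4952

δ = -0.4952, a = 1.4050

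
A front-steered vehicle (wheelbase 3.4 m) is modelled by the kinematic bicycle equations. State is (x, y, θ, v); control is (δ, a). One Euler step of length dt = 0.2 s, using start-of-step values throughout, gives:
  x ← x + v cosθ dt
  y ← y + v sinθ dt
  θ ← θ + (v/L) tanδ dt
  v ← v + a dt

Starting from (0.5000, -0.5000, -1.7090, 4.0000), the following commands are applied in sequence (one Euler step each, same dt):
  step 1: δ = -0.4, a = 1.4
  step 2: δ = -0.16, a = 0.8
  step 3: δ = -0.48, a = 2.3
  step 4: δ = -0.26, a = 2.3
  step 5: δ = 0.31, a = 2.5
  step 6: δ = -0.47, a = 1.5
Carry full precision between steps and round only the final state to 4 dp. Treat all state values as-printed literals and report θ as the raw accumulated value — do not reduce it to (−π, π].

(-1.4012, -5.9046, -2.1359, 6.1600)

after step 1 (δ=-0.4, a=1.4): (0.389789, -1.292372, -1.808481, 4.280000)
after step 2 (δ=-0.16, a=0.8): (0.188241, -2.124306, -1.849110, 4.440000)
after step 3 (δ=-0.48, a=2.3): (-0.055724, -2.978136, -1.985082, 4.900000)
after step 4 (δ=-0.26, a=2.3): (-0.450209, -3.875232, -2.061759, 5.360000)
after step 5 (δ=0.31, a=2.5): (-0.955630, -4.820607, -1.960761, 5.860000)
after step 6 (δ=-0.47, a=1.5): (-1.401172, -5.904616, -2.135860, 6.160000)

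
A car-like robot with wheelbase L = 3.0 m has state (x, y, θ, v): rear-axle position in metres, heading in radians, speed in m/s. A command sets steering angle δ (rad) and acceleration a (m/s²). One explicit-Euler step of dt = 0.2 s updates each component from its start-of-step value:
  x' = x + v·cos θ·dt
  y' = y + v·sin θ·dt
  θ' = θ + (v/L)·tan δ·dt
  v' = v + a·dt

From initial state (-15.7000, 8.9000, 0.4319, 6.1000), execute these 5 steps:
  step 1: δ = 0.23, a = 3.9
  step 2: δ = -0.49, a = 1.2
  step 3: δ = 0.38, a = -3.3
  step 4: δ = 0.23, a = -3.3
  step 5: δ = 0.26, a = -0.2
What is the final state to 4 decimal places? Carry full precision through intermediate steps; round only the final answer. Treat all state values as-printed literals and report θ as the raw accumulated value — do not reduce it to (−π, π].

(-9.9098, 11.7161, 0.6758, 5.7600)

after step 1 (δ=0.23, a=3.9): (-14.592030, 9.410688, 0.527118, 6.880000)
after step 2 (δ=-0.49, a=1.2): (-13.402808, 10.102878, 0.282471, 7.120000)
after step 3 (δ=0.38, a=-3.3): (-12.035242, 10.499789, 0.472059, 6.460000)
after step 4 (δ=0.23, a=-3.3): (-10.884542, 11.087288, 0.572897, 5.800000)
after step 5 (δ=0.26, a=-0.2): (-9.909755, 11.716088, 0.675758, 5.760000)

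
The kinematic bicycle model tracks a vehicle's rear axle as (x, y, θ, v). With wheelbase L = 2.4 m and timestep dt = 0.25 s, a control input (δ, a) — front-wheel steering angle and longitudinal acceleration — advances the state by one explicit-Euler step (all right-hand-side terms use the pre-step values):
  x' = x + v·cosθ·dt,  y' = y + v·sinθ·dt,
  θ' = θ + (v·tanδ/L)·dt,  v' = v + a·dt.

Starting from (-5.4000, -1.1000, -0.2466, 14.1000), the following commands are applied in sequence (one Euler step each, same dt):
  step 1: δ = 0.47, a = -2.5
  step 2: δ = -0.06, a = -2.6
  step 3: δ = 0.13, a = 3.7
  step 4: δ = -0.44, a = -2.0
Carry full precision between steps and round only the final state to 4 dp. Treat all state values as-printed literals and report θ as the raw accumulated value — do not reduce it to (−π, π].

(6.7662, 2.8582, -0.0845, 13.2500)

after step 1 (δ=0.47, a=-2.5): (-1.981638, -1.960482, 0.499475, 13.475000)
after step 2 (δ=-0.06, a=-2.6): (0.975566, -0.346969, 0.415155, 12.825000)
after step 3 (δ=0.13, a=3.7): (3.909457, 0.946213, 0.589812, 13.750000)
after step 4 (δ=-0.44, a=-2.0): (6.766175, 2.858167, -0.084483, 13.250000)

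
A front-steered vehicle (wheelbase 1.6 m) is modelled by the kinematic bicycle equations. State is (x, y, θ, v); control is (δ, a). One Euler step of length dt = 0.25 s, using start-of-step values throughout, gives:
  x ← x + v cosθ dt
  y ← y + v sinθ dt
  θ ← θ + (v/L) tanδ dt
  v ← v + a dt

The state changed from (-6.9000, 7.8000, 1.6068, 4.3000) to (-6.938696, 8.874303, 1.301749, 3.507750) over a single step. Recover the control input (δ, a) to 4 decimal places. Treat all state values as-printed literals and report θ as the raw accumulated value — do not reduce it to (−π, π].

δ = -0.4262, a = -3.1690

a = (v'−v)/dt = (-0.792250)/0.25 = -3.1690
Δθ = θ'−θ = -0.305051;  (v·dt/L) = 4.3000·0.25/1.6 = 0.671875
tan δ = Δθ·L/(v·dt) = -0.454029  →  δ = -0.4262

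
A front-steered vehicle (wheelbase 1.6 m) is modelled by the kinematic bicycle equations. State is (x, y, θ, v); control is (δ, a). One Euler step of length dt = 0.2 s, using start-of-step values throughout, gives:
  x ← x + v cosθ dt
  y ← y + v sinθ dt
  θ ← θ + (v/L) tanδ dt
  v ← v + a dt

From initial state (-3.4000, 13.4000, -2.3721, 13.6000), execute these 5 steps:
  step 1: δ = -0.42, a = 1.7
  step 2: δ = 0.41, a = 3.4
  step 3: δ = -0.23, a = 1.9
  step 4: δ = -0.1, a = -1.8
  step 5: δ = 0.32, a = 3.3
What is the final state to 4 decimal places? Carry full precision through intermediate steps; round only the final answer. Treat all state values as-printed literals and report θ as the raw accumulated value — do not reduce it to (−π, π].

(-15.9683, 8.0060, -2.3835, 15.3000)

after step 1 (δ=-0.42, a=1.7): (-5.353677, 11.507503, -3.131273, 13.940000)
after step 2 (δ=0.41, a=3.4): (-8.141529, 11.478733, -2.373928, 14.620000)
after step 3 (δ=-0.23, a=1.9): (-10.245449, 9.448143, -2.801825, 15.000000)
after step 4 (δ=-0.1, a=-1.8): (-13.073945, 8.448340, -2.989953, 14.640000)
after step 5 (δ=0.32, a=3.3): (-15.968346, 8.006038, -2.383510, 15.300000)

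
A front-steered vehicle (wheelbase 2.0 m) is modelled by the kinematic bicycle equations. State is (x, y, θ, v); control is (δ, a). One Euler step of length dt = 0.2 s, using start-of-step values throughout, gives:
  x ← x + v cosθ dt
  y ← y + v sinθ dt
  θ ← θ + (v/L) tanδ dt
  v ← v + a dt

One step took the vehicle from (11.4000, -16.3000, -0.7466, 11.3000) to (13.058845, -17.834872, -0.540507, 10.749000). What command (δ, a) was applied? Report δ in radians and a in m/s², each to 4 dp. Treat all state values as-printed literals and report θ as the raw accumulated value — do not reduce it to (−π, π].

a = (v'−v)/dt = (-0.551000)/0.2 = -2.7550
Δθ = θ'−θ = 0.206093;  (v·dt/L) = 11.3000·0.2/2.0 = 1.130000
tan δ = Δθ·L/(v·dt) = 0.182383  →  δ = 0.1804

δ = 0.1804, a = -2.7550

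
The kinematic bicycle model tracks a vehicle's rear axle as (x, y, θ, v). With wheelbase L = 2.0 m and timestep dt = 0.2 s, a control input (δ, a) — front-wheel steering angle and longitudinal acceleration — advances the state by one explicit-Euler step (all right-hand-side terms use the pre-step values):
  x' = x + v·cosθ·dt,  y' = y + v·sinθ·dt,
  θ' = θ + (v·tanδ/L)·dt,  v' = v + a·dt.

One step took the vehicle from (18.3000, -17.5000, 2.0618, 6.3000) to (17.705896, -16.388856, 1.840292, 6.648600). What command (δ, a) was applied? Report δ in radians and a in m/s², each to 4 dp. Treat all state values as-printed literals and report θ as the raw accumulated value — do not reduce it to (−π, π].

δ = -0.3381, a = 1.7430

a = (v'−v)/dt = (0.348600)/0.2 = 1.7430
Δθ = θ'−θ = -0.221508;  (v·dt/L) = 6.3000·0.2/2.0 = 0.630000
tan δ = Δθ·L/(v·dt) = -0.351600  →  δ = -0.3381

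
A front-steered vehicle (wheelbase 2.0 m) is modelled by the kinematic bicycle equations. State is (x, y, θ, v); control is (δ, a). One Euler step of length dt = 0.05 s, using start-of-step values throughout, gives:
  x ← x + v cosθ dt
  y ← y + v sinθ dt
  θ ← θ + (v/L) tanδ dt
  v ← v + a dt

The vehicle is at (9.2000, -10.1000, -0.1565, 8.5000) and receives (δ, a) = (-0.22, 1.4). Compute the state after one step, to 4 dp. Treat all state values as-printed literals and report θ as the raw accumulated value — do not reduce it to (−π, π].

(9.6198, -10.1662, -0.2040, 8.5700)

x' = 9.2000 + 8.5000·cos(-0.1565)·0.05 = 9.6198
y' = -10.1000 + 8.5000·sin(-0.1565)·0.05 = -10.1662
θ' = -0.1565 + (8.5000/2.0)·tan(-0.22)·0.05 = -0.2040
v' = 8.5000 + 1.4000·0.05 = 8.5700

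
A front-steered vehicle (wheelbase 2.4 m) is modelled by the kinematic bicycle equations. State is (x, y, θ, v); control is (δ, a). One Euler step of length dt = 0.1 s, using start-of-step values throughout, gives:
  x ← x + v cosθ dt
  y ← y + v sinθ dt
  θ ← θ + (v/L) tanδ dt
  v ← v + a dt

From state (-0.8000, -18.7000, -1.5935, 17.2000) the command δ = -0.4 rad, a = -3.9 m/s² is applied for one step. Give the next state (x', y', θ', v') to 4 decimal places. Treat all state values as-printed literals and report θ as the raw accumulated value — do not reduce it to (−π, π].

(-0.8390, -20.4196, -1.8965, 16.8100)

x' = -0.8000 + 17.2000·cos(-1.5935)·0.1 = -0.8390
y' = -18.7000 + 17.2000·sin(-1.5935)·0.1 = -20.4196
θ' = -1.5935 + (17.2000/2.4)·tan(-0.4)·0.1 = -1.8965
v' = 17.2000 − 3.9000·0.1 = 16.8100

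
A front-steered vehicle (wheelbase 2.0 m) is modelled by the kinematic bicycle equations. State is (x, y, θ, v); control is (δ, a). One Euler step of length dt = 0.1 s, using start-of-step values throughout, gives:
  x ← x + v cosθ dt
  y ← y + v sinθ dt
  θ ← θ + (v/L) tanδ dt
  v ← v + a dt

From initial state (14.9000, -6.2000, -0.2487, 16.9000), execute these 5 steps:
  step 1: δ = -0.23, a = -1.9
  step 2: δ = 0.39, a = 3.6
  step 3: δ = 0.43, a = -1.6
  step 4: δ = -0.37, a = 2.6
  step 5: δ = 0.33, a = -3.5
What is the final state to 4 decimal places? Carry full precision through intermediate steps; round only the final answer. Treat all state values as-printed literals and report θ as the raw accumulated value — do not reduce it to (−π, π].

after step 1 (δ=-0.23, a=-1.9): (16.538004, -6.615984, -0.446551, 16.710000)
after step 2 (δ=0.39, a=3.6): (18.045149, -7.337617, -0.103115, 17.070000)
after step 3 (δ=0.43, a=-1.6): (19.743082, -7.513323, 0.288318, 16.910000)
after step 4 (δ=-0.37, a=2.6): (21.364283, -7.032503, -0.039620, 17.170000)
after step 5 (δ=0.33, a=-3.5): (23.079936, -7.100513, 0.254438, 16.820000)

(23.0799, -7.1005, 0.2544, 16.8200)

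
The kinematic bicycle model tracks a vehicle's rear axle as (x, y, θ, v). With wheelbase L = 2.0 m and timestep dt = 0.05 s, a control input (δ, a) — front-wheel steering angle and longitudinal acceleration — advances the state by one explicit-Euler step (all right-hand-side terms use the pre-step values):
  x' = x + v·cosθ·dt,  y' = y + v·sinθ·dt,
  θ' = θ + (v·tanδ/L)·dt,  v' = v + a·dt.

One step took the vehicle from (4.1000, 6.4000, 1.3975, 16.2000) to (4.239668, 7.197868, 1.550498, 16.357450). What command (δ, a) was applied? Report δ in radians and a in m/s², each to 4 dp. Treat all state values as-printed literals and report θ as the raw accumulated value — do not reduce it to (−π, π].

a = (v'−v)/dt = (0.157450)/0.05 = 3.1490
Δθ = θ'−θ = 0.152998;  (v·dt/L) = 16.2000·0.05/2.0 = 0.405000
tan δ = Δθ·L/(v·dt) = 0.377773  →  δ = 0.3612

δ = 0.3612, a = 3.1490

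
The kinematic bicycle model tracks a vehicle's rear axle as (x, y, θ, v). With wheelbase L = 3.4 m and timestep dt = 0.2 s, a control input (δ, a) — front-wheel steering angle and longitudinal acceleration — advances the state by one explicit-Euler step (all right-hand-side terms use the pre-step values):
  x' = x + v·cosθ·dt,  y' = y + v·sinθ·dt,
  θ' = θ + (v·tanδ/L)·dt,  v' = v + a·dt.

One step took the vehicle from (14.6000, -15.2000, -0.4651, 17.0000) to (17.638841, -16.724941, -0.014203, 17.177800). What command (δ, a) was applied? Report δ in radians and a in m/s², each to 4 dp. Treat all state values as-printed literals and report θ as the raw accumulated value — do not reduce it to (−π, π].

a = (v'−v)/dt = (0.177800)/0.2 = 0.8890
Δθ = θ'−θ = 0.450897;  (v·dt/L) = 17.0000·0.2/3.4 = 1.000000
tan δ = Δθ·L/(v·dt) = 0.450897  →  δ = 0.4236

δ = 0.4236, a = 0.8890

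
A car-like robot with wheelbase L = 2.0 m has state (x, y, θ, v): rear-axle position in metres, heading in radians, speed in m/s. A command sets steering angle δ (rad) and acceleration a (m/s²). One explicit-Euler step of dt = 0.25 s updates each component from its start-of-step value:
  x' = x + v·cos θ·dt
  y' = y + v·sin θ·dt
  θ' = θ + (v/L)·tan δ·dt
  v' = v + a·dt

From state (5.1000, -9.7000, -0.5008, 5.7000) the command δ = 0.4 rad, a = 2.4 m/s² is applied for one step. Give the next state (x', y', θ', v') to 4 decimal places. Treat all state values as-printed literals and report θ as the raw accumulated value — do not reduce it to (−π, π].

x' = 5.1000 + 5.7000·cos(-0.5008)·0.25 = 6.3500
y' = -9.7000 + 5.7000·sin(-0.5008)·0.25 = -10.3842
θ' = -0.5008 + (5.7000/2.0)·tan(0.4)·0.25 = -0.1996
v' = 5.7000 + 2.4000·0.25 = 6.3000

(6.3500, -10.3842, -0.1996, 6.3000)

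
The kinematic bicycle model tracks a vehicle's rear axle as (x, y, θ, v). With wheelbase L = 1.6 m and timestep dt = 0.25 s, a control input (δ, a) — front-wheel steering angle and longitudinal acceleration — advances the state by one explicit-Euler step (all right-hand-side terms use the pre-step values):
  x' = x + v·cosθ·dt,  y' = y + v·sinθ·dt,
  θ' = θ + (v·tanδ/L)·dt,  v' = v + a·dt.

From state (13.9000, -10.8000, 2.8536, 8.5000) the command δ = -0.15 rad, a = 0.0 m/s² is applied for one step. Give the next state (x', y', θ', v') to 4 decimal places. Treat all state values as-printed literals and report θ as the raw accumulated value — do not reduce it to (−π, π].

(11.8625, -10.1964, 2.6529, 8.5000)

x' = 13.9000 + 8.5000·cos(2.8536)·0.25 = 11.8625
y' = -10.8000 + 8.5000·sin(2.8536)·0.25 = -10.1964
θ' = 2.8536 + (8.5000/1.6)·tan(-0.15)·0.25 = 2.6529
v' = 8.5000 + 0.0000·0.25 = 8.5000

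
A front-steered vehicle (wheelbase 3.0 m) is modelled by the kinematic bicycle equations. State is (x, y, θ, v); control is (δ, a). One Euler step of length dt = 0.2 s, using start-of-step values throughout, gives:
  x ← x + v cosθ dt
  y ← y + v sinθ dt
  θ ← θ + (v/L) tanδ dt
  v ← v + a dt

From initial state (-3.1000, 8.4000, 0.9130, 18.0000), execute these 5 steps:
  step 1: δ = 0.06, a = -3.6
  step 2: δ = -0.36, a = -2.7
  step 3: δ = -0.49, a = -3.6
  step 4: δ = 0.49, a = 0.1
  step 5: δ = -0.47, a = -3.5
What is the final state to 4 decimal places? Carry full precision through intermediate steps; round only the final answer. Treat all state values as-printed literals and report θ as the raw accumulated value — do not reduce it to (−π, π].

(9.8386, 17.3530, -0.0173, 15.3400)

after step 1 (δ=0.06, a=-3.6): (-0.899052, 11.248829, 0.985087, 17.280000)
after step 2 (δ=-0.36, a=-2.7): (1.011394, 14.128783, 0.551470, 16.740000)
after step 3 (δ=-0.49, a=-3.6): (3.863070, 15.882935, -0.043791, 16.020000)
after step 4 (δ=0.49, a=0.1): (7.063998, 15.742674, 0.525868, 16.040000)
after step 5 (δ=-0.47, a=-3.5): (9.838561, 17.352974, -0.017317, 15.340000)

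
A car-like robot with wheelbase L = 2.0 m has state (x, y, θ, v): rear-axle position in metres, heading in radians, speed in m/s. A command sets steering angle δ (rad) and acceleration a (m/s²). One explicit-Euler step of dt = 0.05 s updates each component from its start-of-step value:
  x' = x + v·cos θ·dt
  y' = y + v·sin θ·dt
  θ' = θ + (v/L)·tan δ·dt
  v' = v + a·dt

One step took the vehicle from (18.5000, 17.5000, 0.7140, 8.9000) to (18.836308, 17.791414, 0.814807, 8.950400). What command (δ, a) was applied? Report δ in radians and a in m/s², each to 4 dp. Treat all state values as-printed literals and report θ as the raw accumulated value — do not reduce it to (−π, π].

a = (v'−v)/dt = (0.050400)/0.05 = 1.0080
Δθ = θ'−θ = 0.100807;  (v·dt/L) = 8.9000·0.05/2.0 = 0.222500
tan δ = Δθ·L/(v·dt) = 0.453065  →  δ = 0.4254

δ = 0.4254, a = 1.0080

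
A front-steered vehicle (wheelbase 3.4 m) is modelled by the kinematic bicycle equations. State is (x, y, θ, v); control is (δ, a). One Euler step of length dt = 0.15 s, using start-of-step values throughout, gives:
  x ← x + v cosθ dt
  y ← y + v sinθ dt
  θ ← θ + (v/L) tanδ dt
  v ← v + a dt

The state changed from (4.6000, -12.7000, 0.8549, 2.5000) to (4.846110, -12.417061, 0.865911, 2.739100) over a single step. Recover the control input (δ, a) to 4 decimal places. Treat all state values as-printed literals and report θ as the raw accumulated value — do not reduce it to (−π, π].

δ = 0.0995, a = 1.5940

a = (v'−v)/dt = (0.239100)/0.15 = 1.5940
Δθ = θ'−θ = 0.011011;  (v·dt/L) = 2.5000·0.15/3.4 = 0.110294
tan δ = Δθ·L/(v·dt) = 0.099833  →  δ = 0.0995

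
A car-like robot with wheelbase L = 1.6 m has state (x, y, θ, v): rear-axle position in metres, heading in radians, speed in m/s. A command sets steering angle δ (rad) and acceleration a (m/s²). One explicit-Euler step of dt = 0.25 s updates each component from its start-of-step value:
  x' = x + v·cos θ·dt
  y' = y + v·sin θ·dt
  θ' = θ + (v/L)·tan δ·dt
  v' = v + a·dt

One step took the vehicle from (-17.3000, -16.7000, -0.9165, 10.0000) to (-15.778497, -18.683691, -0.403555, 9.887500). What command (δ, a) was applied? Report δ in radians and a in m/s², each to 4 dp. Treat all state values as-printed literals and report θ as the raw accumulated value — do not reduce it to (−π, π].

δ = 0.3172, a = -0.4500

a = (v'−v)/dt = (-0.112500)/0.25 = -0.4500
Δθ = θ'−θ = 0.512945;  (v·dt/L) = 10.0000·0.25/1.6 = 1.562500
tan δ = Δθ·L/(v·dt) = 0.328285  →  δ = 0.3172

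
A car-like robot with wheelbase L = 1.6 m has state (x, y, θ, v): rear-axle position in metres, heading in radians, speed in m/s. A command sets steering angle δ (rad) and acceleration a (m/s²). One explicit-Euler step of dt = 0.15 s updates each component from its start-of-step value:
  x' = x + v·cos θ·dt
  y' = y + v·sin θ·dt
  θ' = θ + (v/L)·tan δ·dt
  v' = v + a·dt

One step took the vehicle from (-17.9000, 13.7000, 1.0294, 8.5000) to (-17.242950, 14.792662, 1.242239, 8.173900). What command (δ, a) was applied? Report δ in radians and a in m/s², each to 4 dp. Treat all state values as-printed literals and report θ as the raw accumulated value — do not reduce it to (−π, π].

δ = 0.2610, a = -2.1740

a = (v'−v)/dt = (-0.326100)/0.15 = -2.1740
Δθ = θ'−θ = 0.212839;  (v·dt/L) = 8.5000·0.15/1.6 = 0.796875
tan δ = Δθ·L/(v·dt) = 0.267092  →  δ = 0.2610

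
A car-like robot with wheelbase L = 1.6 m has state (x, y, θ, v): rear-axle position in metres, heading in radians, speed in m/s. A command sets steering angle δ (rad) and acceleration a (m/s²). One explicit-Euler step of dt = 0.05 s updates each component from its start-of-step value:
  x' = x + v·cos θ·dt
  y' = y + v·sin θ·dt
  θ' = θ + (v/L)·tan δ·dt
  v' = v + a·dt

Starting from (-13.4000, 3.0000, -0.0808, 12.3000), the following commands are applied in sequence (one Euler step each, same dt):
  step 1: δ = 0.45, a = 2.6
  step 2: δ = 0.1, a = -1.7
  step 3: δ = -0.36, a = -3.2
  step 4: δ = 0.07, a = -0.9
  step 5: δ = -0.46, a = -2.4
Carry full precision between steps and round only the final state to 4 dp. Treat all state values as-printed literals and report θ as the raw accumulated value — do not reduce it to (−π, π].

after step 1 (δ=0.45, a=2.6): (-12.787006, 2.950362, 0.104874, 12.430000)
after step 2 (δ=0.1, a=-1.7): (-12.168921, 3.015422, 0.143848, 12.345000)
after step 3 (δ=-0.36, a=-3.2): (-11.558046, 3.103906, -0.001361, 12.185000)
after step 4 (δ=0.07, a=-0.9): (-10.948797, 3.103077, 0.025337, 12.140000)
after step 5 (δ=-0.46, a=-2.4): (-10.341992, 3.118455, -0.162624, 12.020000)

(-10.3420, 3.1185, -0.1626, 12.0200)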